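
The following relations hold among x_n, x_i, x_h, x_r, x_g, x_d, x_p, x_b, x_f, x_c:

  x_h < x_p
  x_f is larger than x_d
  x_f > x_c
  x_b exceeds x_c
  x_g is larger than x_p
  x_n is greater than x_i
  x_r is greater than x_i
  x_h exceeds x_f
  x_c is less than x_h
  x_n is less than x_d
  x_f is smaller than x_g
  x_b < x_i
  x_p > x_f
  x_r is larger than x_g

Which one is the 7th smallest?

The consecutive relations fix a unique order: x_c < x_b < x_i < x_n < x_d < x_f < x_h < x_p < x_g < x_r.
Counting 7 from the smallest end gives x_h.

x_h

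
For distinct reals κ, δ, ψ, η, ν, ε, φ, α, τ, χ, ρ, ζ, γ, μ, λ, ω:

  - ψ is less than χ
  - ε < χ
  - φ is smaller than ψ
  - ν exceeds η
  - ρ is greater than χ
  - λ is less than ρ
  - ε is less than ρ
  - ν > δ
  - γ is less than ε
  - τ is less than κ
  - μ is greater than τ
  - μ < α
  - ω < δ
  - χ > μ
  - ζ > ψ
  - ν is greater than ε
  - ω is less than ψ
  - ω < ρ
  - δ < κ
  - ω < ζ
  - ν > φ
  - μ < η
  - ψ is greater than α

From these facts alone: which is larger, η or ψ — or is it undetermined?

Following every chain through η: above η we get ν; below η we get τ, μ.
ψ is not reached, and no chain runs the other way from ψ to η.
So the given relations leave the order of η and ψ undetermined.

undetermined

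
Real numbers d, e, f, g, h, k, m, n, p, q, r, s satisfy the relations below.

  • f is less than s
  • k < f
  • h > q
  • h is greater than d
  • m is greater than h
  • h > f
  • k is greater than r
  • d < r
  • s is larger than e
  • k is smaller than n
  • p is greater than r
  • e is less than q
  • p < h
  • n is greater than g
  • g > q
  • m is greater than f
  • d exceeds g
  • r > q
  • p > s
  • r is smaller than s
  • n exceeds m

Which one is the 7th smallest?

f

The consecutive relations fix a unique order: e < q < g < d < r < k < f < s < p < h < m < n.
Counting 7 from the smallest end gives f.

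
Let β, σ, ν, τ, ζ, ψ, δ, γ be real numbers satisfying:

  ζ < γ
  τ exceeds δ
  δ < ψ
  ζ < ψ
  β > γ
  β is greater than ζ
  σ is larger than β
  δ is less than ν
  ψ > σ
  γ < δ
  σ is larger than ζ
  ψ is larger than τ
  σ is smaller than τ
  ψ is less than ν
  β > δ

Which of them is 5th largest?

β

The consecutive relations fix a unique order: ζ < γ < δ < β < σ < τ < ψ < ν.
The 5th largest is β.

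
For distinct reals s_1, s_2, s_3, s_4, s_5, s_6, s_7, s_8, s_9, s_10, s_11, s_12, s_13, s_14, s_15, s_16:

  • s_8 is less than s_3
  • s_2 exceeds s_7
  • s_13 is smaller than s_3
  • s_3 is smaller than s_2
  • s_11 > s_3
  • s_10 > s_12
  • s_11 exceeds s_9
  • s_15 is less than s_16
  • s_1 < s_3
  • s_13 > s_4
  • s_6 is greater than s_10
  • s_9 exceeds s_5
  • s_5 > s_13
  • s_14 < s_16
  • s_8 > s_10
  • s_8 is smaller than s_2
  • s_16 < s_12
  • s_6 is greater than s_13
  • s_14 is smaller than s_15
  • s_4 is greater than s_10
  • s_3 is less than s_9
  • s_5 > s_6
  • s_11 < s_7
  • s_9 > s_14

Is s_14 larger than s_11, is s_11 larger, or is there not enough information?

s_11

s_14 < s_15 and s_15 < s_16 give s_14 < s_16.
Then s_16 < s_12 extends the chain to s_12.
Then s_12 < s_10 extends the chain to s_10.
Then s_10 < s_4 extends the chain to s_4.
With s_4 < s_13: s_14 < s_15 < s_16 < s_12 < s_10 < s_4 < s_13.
With s_13 < s_3: s_14 < s_15 < s_16 < s_12 < s_10 < s_4 < s_13 < s_3.
Then s_3 < s_9 extends the chain to s_9.
With s_9 < s_11: s_14 < s_15 < s_16 < s_12 < s_10 < s_4 < s_13 < s_3 < s_9 < s_11.
So s_11 is larger.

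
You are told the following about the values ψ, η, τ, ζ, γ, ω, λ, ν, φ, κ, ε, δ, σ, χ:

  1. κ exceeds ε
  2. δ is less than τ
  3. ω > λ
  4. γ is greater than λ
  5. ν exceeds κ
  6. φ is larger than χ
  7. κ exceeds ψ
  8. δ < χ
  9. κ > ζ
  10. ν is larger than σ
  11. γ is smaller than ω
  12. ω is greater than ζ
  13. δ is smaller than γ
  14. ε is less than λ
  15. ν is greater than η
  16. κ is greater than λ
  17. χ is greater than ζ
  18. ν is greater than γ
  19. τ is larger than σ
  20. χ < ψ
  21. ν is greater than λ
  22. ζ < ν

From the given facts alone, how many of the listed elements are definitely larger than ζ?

6

From ζ the given relations immediately reach χ, κ, ω, ν.
From those, φ, ψ — 6 in total.
No other element is forced above ζ by the given relations, so the count is 6.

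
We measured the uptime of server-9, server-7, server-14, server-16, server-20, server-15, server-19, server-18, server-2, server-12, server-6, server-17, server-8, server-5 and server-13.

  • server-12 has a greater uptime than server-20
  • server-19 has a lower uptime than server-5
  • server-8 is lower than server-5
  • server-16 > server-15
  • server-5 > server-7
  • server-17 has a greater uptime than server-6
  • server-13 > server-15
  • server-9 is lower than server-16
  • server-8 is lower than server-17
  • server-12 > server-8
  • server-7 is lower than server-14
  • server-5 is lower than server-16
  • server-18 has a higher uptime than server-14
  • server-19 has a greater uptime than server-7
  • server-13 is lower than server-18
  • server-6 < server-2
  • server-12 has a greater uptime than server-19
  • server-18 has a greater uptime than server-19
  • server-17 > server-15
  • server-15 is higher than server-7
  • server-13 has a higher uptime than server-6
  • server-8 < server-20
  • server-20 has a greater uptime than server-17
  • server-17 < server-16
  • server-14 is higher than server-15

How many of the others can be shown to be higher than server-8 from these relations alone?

5

Directly above server-8: server-17, server-20, server-5, server-12.
One step further: server-16 (5 so far).
No other element is forced above server-8 by the given relations, so the count is 5.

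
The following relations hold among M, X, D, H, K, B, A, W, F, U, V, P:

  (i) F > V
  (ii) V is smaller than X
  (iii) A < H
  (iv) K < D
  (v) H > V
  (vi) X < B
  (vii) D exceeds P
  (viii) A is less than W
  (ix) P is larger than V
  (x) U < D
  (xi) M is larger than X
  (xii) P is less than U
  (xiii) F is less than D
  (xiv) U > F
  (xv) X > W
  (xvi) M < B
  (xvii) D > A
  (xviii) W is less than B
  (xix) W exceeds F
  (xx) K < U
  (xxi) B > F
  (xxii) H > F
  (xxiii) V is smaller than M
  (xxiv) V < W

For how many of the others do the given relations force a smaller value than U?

From U the given relations immediately reach F, P, K.
From those, V — 4 in total.
Nothing else is reachable below U; 4 in all.

4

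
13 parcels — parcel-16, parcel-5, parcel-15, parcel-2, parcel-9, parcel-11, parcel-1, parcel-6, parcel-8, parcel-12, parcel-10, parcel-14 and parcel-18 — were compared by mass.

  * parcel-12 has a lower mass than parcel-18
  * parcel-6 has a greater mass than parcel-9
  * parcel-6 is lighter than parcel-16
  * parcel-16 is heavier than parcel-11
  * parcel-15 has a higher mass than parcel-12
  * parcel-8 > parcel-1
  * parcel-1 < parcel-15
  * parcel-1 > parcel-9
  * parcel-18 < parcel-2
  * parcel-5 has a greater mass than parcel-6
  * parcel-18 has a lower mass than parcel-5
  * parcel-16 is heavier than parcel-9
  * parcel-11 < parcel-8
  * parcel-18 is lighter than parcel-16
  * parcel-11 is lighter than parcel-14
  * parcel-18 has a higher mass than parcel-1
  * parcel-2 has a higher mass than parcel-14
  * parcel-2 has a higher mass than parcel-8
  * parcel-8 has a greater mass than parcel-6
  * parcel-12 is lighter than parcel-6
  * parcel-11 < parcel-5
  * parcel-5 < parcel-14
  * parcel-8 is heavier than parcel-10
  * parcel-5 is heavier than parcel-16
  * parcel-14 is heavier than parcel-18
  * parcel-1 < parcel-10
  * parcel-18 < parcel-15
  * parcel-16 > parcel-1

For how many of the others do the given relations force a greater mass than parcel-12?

From parcel-12 the given relations immediately reach parcel-18, parcel-6, parcel-15.
From those, parcel-16, parcel-5, parcel-8, parcel-14, parcel-2 — 8 in total.
Nothing else is reachable above parcel-12; 8 in all.

8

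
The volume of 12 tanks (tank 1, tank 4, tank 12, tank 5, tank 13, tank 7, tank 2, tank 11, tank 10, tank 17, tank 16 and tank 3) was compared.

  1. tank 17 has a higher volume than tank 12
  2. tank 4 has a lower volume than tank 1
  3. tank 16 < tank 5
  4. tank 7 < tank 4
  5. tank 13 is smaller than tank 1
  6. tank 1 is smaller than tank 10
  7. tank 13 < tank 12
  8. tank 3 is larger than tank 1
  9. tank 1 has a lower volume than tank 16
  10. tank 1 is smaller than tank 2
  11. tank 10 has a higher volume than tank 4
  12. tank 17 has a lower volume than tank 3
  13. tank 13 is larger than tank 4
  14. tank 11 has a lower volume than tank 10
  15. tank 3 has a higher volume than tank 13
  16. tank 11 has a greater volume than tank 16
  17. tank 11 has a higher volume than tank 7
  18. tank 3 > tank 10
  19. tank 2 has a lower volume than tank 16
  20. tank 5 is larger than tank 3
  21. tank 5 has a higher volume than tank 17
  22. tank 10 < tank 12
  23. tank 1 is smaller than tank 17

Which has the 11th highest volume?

tank 4

Chaining the given pairs: tank 7 < tank 4 < tank 13 < tank 1 < tank 2 < tank 16 < tank 11 < tank 10 < tank 12 < tank 17 < tank 3 < tank 5.
Counting 11 from the largest end gives tank 4.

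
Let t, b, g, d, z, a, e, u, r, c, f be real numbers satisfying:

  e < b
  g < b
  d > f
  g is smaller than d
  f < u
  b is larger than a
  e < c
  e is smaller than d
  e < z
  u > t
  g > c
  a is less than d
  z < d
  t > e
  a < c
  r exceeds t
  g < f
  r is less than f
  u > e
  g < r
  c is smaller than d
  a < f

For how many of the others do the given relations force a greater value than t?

From t the given relations immediately reach r, u.
From those, f — 3 in total.
From those, d — 4 in total.
No other element is forced above t by the given relations, so the count is 4.

4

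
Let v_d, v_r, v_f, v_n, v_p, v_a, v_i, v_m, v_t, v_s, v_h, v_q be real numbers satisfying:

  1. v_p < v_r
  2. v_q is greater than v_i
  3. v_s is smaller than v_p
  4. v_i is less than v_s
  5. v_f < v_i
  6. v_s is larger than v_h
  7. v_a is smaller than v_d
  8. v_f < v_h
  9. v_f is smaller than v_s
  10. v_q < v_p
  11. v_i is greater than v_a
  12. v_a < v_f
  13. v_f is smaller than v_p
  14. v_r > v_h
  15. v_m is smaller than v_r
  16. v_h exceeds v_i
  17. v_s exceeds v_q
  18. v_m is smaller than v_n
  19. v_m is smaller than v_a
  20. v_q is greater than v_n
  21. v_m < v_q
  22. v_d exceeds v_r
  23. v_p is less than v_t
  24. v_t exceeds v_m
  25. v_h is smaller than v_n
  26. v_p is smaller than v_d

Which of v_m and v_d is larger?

v_m < v_a < v_f < v_i < v_h < v_n < v_q < v_s < v_p < v_r < v_d, by transitivity through v_a, v_f, v_i, v_h, v_n, v_q, v_s, v_p, v_r.
So v_m < v_d; v_d is the larger of the two.

v_d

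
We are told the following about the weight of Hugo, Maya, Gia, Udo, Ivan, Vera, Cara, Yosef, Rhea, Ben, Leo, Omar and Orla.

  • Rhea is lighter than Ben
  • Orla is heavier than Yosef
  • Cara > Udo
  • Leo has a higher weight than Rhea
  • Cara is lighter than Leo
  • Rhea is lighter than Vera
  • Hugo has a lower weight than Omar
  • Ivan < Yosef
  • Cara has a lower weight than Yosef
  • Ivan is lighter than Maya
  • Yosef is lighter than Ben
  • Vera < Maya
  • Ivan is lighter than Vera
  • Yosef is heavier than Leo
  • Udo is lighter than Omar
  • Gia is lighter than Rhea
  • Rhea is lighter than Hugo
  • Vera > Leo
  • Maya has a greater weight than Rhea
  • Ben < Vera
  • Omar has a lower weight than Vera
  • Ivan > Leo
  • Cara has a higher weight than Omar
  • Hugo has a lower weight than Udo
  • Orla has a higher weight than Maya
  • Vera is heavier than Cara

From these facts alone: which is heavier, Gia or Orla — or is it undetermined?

Gia < Rhea and Rhea < Hugo give Gia < Hugo.
Then Hugo < Udo extends the chain to Udo.
Then Udo < Omar extends the chain to Omar.
With Omar < Cara: Gia < Rhea < Hugo < Udo < Omar < Cara.
With Cara < Leo: Gia < Rhea < Hugo < Udo < Omar < Cara < Leo.
With Leo < Ivan: Gia < Rhea < Hugo < Udo < Omar < Cara < Leo < Ivan.
Then Ivan < Yosef extends the chain to Yosef.
With Yosef < Ben: Gia < Rhea < Hugo < Udo < Omar < Cara < Leo < Ivan < Yosef < Ben.
Then Ben < Vera extends the chain to Vera.
Then Vera < Maya extends the chain to Maya.
Then Maya < Orla extends the chain to Orla.
So Orla is heavier.

Orla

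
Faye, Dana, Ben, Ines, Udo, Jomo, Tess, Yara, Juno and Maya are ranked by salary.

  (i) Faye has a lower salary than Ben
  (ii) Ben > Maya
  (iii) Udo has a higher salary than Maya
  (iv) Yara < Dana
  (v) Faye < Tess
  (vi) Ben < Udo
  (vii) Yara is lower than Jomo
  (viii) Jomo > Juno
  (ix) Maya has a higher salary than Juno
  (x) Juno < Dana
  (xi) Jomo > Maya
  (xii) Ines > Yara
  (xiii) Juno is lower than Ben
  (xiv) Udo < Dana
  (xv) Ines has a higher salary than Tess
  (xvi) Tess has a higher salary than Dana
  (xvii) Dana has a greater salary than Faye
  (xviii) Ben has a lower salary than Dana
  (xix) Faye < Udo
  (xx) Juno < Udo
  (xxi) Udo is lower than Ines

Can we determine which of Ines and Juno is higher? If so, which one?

Ines

Chaining the given relations: Juno < Maya < Ben < Udo < Dana < Tess < Ines.
So Ines is higher.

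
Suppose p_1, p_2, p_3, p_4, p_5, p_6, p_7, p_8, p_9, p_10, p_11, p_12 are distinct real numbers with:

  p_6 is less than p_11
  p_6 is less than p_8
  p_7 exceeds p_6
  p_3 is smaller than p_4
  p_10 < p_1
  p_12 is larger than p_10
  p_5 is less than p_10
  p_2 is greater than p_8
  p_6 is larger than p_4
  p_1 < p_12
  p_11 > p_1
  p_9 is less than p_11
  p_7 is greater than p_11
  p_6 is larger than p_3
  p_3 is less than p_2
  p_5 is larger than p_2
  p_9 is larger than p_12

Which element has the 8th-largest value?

Chaining the given pairs: p_3 < p_4 < p_6 < p_8 < p_2 < p_5 < p_10 < p_1 < p_12 < p_9 < p_11 < p_7.
Counting 8 from the largest end gives p_2.

p_2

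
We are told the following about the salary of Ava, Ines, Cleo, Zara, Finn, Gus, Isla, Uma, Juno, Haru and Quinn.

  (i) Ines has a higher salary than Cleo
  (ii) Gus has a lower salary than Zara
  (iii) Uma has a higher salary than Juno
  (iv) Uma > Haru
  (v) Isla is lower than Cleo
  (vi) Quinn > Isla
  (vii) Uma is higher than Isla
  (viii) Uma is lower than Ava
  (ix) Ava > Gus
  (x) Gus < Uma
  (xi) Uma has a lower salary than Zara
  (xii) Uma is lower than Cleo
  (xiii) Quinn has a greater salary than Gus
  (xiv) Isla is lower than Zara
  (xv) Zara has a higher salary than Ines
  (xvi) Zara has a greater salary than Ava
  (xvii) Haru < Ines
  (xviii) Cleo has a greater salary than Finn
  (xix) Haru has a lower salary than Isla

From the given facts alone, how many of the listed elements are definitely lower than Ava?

5

From Ava the given relations immediately reach Gus, Uma.
From those, Haru, Isla, Juno — 5 in total.
Nothing else is reachable below Ava; 5 in all.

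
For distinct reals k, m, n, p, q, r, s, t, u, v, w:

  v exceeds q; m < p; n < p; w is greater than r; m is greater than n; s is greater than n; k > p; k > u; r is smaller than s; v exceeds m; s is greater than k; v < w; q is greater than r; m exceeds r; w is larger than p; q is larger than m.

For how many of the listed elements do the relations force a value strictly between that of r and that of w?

The relations place r below w. An element lies strictly between them when it is forced above r and also forced below w.
Above r: {m, q, v, p, k, s}. Below w: {n, m, q, v, p}.
Intersection: {m, q, v, p} — 4.

4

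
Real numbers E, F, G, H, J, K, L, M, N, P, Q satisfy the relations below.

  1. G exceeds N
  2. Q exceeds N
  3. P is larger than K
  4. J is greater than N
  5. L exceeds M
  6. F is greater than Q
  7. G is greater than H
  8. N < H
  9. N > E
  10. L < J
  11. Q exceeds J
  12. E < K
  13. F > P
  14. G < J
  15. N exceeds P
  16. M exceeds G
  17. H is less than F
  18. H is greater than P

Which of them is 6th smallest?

G

Piecing the relations together gives one ordering: E < K < P < N < H < G < M < L < J < Q < F.
The 6th smallest is G.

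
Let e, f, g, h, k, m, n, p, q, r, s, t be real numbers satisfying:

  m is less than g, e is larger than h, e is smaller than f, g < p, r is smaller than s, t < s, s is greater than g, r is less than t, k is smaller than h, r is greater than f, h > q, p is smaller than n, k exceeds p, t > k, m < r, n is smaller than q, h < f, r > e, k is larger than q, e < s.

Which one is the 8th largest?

Piecing the relations together gives one ordering: m < g < p < n < q < k < h < e < f < r < t < s.
Counting 8 from the largest end gives q.

q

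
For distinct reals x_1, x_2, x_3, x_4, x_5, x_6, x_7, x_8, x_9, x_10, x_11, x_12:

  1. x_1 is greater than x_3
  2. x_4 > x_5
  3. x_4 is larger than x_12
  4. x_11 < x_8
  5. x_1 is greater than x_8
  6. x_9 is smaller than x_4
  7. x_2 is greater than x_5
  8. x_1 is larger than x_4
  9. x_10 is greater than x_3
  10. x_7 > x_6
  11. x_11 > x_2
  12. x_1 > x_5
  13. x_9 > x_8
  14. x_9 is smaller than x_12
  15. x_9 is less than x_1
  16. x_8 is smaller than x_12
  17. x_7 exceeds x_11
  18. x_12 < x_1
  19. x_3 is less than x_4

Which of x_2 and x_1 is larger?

The relevant relations are x_2 < x_11; x_11 < x_8; x_8 < x_9; x_9 < x_12; x_12 < x_4; x_4 < x_1.
Together: x_2 < x_11 < x_8 < x_9 < x_12 < x_4 < x_1.
So x_2 < x_1; x_1 is the larger of the two.

x_1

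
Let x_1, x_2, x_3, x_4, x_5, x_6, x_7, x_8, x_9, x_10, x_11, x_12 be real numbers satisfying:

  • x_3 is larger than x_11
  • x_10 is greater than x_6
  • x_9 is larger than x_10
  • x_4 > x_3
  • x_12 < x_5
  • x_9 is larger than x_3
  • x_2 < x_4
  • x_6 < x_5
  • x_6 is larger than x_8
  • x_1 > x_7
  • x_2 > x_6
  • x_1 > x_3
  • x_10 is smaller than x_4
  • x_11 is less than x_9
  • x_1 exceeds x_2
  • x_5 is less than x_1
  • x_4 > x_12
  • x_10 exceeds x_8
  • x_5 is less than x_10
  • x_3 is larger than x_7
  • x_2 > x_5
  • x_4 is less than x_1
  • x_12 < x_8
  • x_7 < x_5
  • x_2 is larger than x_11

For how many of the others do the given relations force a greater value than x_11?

5

The elements the relations force above x_11 are x_3, x_2, x_9, x_4, x_1 — no chain reaches any other.
That is 5.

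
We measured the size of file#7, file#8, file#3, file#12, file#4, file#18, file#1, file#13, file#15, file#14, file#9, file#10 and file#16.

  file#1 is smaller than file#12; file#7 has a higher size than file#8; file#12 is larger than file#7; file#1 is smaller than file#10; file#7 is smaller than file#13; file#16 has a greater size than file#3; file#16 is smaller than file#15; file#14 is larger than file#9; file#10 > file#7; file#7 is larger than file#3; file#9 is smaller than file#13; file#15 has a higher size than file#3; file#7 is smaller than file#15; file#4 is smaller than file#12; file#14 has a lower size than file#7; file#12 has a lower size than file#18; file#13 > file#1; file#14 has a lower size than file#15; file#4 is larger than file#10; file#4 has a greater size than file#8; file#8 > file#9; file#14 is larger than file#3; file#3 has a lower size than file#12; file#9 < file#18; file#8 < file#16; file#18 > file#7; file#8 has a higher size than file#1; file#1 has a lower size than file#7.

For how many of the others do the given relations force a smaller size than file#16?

The elements the relations force below file#16 are file#9, file#3, file#1, file#8 — no chain reaches any other.
That is 4.

4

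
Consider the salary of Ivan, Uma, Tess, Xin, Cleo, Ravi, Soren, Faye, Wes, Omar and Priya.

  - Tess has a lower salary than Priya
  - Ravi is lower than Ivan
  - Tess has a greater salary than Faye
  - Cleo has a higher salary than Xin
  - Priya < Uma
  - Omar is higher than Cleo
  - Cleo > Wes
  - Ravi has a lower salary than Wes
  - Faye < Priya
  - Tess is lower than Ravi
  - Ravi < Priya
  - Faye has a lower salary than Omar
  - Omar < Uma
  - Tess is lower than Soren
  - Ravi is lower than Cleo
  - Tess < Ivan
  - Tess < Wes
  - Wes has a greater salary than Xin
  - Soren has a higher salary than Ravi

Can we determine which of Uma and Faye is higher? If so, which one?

Faye < Tess and Tess < Ravi give Faye < Ravi.
With Ravi < Wes: Faye < Tess < Ravi < Wes.
Then Wes < Cleo extends the chain to Cleo.
With Cleo < Omar: Faye < Tess < Ravi < Wes < Cleo < Omar.
Then Omar < Uma extends the chain to Uma.
So Uma is higher.

Uma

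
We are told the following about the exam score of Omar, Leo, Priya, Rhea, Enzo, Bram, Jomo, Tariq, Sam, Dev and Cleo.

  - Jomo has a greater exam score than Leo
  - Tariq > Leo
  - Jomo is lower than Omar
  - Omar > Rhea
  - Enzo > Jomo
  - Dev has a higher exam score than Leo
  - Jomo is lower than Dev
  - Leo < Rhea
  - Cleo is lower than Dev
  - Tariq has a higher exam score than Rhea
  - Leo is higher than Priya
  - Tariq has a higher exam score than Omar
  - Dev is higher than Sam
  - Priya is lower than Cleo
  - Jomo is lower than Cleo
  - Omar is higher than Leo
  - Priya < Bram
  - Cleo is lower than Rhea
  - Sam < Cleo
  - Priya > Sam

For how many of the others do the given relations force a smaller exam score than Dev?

5

Directly below Dev: Sam, Leo, Jomo, Cleo.
One step further: Priya (5 so far).
No other element is forced below Dev by the given relations, so the count is 5.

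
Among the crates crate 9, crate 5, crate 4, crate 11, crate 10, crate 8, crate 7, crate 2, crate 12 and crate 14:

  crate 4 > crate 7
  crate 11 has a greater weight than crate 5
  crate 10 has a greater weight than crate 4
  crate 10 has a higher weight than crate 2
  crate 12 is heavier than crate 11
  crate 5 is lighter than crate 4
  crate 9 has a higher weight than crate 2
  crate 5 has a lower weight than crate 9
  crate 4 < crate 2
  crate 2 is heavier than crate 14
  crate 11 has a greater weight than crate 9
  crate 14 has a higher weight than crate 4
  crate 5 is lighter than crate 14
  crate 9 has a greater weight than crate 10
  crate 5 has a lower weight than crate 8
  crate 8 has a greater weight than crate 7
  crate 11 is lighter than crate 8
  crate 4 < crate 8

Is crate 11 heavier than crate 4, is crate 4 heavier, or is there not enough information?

Chaining the given relations: crate 4 < crate 14 < crate 2 < crate 10 < crate 9 < crate 11.
So crate 11 is heavier.

crate 11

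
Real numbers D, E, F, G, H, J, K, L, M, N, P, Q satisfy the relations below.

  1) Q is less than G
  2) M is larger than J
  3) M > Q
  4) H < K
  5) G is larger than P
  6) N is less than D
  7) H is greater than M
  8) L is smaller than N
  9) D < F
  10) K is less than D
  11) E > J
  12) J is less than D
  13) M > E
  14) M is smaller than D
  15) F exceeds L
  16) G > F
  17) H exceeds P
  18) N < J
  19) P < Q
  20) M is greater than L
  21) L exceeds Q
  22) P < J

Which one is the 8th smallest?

Chaining the given pairs: P < Q < L < N < J < E < M < H < K < D < F < G.
Counting 8 from the smallest end gives H.

H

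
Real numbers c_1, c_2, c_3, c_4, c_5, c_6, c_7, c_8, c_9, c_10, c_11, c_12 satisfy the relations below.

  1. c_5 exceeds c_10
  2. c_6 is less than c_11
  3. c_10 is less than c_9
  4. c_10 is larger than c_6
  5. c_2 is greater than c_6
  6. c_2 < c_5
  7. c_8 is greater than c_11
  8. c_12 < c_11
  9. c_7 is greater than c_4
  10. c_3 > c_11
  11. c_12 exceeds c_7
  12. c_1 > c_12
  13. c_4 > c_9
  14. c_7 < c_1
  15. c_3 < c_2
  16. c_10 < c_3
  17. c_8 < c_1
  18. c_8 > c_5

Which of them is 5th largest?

The consecutive relations fix a unique order: c_6 < c_10 < c_9 < c_4 < c_7 < c_12 < c_11 < c_3 < c_2 < c_5 < c_8 < c_1.
The 5th largest is c_3.

c_3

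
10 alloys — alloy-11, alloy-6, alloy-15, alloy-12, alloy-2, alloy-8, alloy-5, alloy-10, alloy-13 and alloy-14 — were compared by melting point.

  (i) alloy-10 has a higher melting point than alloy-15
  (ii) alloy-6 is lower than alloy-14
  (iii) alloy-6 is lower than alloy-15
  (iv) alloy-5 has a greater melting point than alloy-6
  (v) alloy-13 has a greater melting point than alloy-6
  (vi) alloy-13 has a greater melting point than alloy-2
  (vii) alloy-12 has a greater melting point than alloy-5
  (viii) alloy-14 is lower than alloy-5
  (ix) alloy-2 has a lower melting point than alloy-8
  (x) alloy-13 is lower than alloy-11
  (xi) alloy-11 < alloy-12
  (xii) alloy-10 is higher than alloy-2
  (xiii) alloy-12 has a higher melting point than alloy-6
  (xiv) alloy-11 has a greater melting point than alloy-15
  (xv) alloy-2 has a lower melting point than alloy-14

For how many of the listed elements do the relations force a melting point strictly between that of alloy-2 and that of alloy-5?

Chaining upward from alloy-2 reaches: alloy-10, alloy-13, alloy-14, alloy-11, alloy-8, alloy-12.
Chaining downward from alloy-5 reaches: alloy-6, alloy-14.
Strictly between alloy-2 and alloy-5 are those in both lists: alloy-14 — 1 element.

1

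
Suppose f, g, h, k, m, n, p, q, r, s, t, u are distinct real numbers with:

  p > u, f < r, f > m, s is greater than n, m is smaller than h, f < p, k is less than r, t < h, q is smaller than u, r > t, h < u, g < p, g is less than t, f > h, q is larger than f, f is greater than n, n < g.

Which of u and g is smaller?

g < t and t < h give g < h.
With h < f: g < t < h < f.
With f < q: g < t < h < f < q.
Then q < u extends the chain to u.
So g < u; g is the smaller of the two.

g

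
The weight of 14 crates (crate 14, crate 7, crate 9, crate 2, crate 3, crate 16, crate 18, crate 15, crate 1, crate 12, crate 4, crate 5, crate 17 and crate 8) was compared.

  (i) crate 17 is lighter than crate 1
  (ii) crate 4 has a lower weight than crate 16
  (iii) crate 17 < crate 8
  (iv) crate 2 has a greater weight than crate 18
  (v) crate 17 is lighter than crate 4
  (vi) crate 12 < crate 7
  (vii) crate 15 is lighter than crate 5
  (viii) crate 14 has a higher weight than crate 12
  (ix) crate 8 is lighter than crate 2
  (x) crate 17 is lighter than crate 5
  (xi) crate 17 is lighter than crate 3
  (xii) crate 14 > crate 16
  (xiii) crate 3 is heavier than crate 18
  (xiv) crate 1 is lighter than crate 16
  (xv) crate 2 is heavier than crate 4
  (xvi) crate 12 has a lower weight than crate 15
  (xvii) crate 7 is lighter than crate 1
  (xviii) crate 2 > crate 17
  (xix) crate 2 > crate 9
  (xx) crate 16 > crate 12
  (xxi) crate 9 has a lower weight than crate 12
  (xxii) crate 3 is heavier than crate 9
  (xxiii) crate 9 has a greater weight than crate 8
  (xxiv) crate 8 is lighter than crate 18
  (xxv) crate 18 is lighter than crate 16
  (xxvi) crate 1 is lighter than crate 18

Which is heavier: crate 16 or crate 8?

crate 16

crate 8 < crate 9 and crate 9 < crate 12 give crate 8 < crate 12.
With crate 12 < crate 7: crate 8 < crate 9 < crate 12 < crate 7.
With crate 7 < crate 1: crate 8 < crate 9 < crate 12 < crate 7 < crate 1.
Then crate 1 < crate 18 extends the chain to crate 18.
Then crate 18 < crate 16 extends the chain to crate 16.
So crate 8 < crate 16; crate 16 is the heavier of the two.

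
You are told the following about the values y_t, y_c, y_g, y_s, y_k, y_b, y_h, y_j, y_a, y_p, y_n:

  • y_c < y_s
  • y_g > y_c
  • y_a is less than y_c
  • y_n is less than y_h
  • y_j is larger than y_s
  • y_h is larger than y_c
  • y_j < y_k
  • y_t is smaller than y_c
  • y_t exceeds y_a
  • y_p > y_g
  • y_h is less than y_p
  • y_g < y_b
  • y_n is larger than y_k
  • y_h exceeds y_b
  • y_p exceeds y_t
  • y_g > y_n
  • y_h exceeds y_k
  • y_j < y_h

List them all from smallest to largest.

y_a < y_t < y_c < y_s < y_j < y_k < y_n < y_g < y_b < y_h < y_p

Nothing is placed below y_a, so it is least; from there y_a < y_t; y_t < y_c; y_c < y_s; y_s < y_j; y_j < y_k; y_k < y_n; y_n < y_g; y_g < y_b; y_b < y_h; y_h < y_p, each given directly.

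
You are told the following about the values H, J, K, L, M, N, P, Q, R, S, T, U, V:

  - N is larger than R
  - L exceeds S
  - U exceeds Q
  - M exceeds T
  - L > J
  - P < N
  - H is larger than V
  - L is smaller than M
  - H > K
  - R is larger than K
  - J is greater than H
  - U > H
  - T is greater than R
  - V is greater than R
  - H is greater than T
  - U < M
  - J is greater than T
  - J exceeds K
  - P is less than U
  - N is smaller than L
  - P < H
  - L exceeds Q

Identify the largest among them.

M

Q is not greatest since Q < L; K is not greatest since K < J; R is not greatest since R < T; P is not greatest since P < H; V is not greatest since V < H; T is not greatest since T < H; S is not greatest since S < L; H is not greatest since H < U; N is not greatest since N < L; J is not greatest since J < L; U is not greatest since U < M; L is not greatest since L < M.
Only M has nothing above it, so M is the largest.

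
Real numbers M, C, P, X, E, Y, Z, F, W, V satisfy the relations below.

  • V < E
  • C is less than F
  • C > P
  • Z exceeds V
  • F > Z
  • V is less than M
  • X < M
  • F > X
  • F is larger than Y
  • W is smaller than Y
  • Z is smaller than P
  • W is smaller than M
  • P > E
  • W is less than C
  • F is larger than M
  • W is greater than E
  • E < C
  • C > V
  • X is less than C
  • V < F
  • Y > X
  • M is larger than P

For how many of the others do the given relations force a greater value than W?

4

From W the given relations immediately reach Y, M, C.
From those, F — 4 in total.
No other element is forced above W by the given relations, so the count is 4.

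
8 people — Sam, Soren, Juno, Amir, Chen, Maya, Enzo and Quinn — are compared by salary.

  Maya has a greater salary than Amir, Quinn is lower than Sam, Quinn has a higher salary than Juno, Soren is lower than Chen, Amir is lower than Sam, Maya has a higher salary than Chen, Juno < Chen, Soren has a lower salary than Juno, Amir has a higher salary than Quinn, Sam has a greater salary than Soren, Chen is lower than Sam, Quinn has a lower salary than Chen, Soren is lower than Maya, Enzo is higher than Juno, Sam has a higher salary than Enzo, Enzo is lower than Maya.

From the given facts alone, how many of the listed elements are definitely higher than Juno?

6

The elements the relations force above Juno are Enzo, Quinn, Amir, Chen, Maya, Sam — no chain reaches any other.
That is 6.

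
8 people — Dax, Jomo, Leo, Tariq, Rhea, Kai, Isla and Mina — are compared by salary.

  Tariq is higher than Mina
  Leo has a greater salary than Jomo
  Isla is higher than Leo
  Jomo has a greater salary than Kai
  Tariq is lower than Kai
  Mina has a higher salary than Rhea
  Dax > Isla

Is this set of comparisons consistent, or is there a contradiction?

consistent

The single ordering Rhea < Mina < Tariq < Kai < Jomo < Leo < Isla < Dax satisfies every listed relation, so no contradiction arises.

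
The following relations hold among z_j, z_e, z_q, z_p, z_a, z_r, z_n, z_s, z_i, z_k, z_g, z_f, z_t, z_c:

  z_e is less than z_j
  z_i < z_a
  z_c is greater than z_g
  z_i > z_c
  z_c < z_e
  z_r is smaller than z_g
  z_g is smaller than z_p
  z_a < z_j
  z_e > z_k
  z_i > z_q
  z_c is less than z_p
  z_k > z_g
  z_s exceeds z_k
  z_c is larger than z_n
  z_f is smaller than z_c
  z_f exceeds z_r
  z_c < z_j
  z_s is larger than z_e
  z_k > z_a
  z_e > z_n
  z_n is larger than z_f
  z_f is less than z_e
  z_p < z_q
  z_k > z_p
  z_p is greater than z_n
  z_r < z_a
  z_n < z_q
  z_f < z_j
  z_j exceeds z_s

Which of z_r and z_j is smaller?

z_r < z_f < z_n < z_c < z_p < z_q < z_i < z_a < z_k < z_e < z_s < z_j, by transitivity through z_f, z_n, z_c, z_p, z_q, z_i, z_a, z_k, z_e, z_s.
So z_r < z_j; z_r is the smaller of the two.

z_r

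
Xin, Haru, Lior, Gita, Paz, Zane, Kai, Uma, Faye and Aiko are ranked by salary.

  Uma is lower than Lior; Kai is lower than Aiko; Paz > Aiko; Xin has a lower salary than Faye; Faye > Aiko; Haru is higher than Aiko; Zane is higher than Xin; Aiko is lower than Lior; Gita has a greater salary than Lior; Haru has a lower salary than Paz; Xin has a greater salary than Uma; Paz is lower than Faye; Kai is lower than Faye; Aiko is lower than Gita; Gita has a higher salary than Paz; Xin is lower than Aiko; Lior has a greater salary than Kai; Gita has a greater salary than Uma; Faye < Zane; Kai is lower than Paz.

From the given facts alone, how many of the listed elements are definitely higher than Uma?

8

The elements the relations force above Uma are Xin, Aiko, Lior, Haru, Paz, Faye, Gita, Zane — no chain reaches any other.
That is 8.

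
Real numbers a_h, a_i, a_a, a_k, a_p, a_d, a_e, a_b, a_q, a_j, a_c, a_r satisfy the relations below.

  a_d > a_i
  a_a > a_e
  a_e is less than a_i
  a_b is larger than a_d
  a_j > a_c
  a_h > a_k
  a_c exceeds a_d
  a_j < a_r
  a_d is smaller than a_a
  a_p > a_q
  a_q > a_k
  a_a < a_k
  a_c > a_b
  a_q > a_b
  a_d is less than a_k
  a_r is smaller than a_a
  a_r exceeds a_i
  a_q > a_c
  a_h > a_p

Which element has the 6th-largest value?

a_r

Chaining the given pairs: a_e < a_i < a_d < a_b < a_c < a_j < a_r < a_a < a_k < a_q < a_p < a_h.
The 6th largest is a_r.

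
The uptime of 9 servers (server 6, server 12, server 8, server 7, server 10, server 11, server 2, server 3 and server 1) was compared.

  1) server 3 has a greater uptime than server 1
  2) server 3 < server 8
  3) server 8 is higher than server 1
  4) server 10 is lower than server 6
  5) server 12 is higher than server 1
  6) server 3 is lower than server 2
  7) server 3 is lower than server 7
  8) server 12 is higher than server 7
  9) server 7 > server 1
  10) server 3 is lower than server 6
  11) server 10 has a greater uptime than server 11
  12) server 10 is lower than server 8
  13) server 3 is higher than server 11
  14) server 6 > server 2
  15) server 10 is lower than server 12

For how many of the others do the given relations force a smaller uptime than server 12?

The elements the relations force below server 12 are server 1, server 11, server 3, server 10, server 7 — no chain reaches any other.
That is 5.

5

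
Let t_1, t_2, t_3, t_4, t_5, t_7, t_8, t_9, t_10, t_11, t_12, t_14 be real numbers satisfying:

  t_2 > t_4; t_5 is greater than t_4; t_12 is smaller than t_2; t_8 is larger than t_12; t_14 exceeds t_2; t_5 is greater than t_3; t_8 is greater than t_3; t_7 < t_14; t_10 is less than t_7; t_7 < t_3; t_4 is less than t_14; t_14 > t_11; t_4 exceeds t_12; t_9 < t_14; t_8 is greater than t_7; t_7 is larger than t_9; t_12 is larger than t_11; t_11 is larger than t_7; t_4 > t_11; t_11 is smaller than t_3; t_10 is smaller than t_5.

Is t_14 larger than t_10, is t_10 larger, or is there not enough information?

t_14

Following the relations from t_10: t_10 < t_7 < t_11 < t_12 < t_4 < t_2 < t_14.
So t_14 is larger.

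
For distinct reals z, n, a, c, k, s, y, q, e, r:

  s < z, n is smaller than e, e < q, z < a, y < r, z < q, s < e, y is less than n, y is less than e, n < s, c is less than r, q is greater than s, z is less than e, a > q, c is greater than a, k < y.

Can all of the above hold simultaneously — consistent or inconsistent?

Every relation is compatible with k < y < n < s < z < e < q < a < c < r; the set is consistent.

consistent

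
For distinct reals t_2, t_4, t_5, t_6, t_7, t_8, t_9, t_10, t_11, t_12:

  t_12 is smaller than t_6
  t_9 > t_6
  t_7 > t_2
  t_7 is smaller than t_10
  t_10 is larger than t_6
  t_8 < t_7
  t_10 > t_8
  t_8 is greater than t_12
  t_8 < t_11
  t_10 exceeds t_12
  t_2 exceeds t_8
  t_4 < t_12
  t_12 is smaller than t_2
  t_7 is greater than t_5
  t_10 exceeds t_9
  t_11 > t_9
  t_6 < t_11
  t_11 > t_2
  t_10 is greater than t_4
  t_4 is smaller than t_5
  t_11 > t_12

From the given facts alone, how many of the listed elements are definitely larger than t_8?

The elements the relations force above t_8 are t_2, t_7, t_11, t_10 — no chain reaches any other.
That is 4.

4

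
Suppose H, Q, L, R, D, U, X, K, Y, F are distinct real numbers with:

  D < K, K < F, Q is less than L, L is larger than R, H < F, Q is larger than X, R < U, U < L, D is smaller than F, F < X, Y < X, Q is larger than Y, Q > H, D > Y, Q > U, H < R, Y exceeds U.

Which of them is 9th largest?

The consecutive relations fix a unique order: H < R < U < Y < D < K < F < X < Q < L.
Counting 9 from the largest end gives R.

R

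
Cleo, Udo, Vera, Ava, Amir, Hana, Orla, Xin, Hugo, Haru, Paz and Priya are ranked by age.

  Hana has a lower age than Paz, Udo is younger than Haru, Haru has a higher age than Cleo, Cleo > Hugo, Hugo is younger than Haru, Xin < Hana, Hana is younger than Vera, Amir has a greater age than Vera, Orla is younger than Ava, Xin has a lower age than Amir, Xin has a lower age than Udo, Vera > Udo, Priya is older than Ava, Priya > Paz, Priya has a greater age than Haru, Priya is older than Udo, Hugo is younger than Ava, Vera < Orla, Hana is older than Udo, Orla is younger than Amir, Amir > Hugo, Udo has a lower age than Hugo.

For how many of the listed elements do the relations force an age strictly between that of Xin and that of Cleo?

The relations place Xin below Cleo. An element lies strictly between them when it is forced above Xin and also forced below Cleo.
Above Xin: {Udo, Hana, Hugo, Vera, Orla, Paz, Haru, Ava, Amir, Priya}. Below Cleo: {Udo, Hugo}.
Intersection: {Udo, Hugo} — 2.

2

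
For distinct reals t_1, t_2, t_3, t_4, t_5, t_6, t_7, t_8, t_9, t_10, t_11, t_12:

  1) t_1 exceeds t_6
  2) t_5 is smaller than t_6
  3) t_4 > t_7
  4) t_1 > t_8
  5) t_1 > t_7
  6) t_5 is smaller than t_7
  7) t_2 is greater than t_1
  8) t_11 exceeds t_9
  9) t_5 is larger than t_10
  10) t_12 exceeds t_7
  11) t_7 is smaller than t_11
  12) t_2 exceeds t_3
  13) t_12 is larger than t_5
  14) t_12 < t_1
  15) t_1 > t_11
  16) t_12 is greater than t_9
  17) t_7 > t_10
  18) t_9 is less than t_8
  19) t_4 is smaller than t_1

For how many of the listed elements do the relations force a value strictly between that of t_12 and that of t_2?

1

Chaining upward from t_12 reaches: t_1.
Chaining downward from t_2 reaches: t_10, t_9, t_5, t_6, t_7, t_4, t_8, t_11, t_1, t_3.
Strictly between t_12 and t_2 are those in both lists: t_1 — 1 element.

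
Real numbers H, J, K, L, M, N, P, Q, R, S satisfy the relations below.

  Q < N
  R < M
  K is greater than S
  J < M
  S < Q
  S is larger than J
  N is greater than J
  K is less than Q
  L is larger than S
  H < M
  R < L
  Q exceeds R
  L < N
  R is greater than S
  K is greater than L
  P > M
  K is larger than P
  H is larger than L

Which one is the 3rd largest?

K

The consecutive relations fix a unique order: J < S < R < L < H < M < P < K < Q < N.
Counting 3 from the largest end gives K.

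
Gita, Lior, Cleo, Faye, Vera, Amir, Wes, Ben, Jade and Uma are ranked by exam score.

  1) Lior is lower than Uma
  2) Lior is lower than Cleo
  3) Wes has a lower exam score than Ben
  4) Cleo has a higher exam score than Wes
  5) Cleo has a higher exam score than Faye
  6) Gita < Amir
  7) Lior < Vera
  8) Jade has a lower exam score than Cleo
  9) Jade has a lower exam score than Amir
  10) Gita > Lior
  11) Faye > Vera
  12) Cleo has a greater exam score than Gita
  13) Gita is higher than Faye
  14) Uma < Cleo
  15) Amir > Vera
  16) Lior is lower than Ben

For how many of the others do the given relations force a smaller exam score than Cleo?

Directly below Cleo: Lior, Jade, Wes, Faye, Gita, Uma.
One step further: Vera (7 so far).
Nothing else is reachable below Cleo; 7 in all.

7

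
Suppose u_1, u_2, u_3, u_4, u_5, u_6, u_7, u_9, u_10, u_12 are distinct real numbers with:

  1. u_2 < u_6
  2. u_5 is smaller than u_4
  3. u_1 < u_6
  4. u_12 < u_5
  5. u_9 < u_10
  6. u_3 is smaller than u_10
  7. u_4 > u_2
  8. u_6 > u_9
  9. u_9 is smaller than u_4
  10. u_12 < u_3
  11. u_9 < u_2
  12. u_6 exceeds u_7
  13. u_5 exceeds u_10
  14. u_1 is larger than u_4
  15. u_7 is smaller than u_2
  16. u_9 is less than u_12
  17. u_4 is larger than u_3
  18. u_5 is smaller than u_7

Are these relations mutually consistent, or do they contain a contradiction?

Every relation is compatible with u_9 < u_12 < u_3 < u_10 < u_5 < u_7 < u_2 < u_4 < u_1 < u_6; the set is consistent.

consistent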